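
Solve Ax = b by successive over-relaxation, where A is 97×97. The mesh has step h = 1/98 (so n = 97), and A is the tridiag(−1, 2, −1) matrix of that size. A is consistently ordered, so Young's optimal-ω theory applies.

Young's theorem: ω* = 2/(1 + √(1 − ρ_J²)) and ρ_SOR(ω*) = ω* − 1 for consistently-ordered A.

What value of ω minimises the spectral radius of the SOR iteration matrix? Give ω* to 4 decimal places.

[ρ_J] n=97: ρ(B_J) = cos(π/(n+1)) = cos(π/98) = 0.9995.
root = sin(π/98) = 0.03205  (since 1−cos² = sin²).
So ω* = 2/1.03205 = 1.9379 (Young).
[ρ_SOR] ω* − 1 = 0.9379.

ω* = 1.9379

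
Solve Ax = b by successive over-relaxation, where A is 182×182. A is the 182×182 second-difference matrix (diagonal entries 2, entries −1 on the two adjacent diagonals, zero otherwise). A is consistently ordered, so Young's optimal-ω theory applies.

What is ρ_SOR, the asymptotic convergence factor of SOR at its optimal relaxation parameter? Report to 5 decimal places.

ρ_J = max_k |cos(kπ/183)| = cos(π/183) = 0.99985
√(1−ρ_J²) = |sin(π/183)| = 0.017166
ω* = 2/(1+0.017166) = 1.96625
Hence ρ(B_{ω*}) = 1.96625 − 1 = 0.96625.

ρ_SOR = 0.96625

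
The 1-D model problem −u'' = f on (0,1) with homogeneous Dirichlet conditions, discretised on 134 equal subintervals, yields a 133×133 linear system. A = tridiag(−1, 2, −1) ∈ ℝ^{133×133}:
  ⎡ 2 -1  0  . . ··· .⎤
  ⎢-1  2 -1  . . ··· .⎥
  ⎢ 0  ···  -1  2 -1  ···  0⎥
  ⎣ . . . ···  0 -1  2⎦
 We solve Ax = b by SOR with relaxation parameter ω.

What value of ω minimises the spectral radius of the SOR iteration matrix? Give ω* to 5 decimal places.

B_J for the 133×133 system has eigenvalues cos(kπ/134); ρ_J = cos(π/134) = 0.99973.
√(1 − cos²(π/134)) = sin(π/134) ≈ 0.023443.
Young: ω* = 2/(1+√(1−ρ_J²)) = 2/(1+0.023443) = 2/1.023443 = 1.95419.
Hence ρ(B_{ω*}) = 1.95419 − 1 = 0.95419.

ω* = 1.95419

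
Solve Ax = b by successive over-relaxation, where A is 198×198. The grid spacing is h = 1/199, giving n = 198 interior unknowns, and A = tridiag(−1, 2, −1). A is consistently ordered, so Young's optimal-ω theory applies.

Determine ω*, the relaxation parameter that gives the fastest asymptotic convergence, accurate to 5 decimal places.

ρ_J = max_k |cos(kπ/199)| = cos(π/199) = 0.99988
√(1 − cos²(π/199)) = sin(π/199) ≈ 0.015786.
Young: ω* = 2/(1+√(1−ρ_J²)) = 2/(1+0.015786) = 2/1.015786 = 1.96892.
and ρ(B_{ω*}) = 1.96892 − 1 = 0.96892.

ω* = 1.96892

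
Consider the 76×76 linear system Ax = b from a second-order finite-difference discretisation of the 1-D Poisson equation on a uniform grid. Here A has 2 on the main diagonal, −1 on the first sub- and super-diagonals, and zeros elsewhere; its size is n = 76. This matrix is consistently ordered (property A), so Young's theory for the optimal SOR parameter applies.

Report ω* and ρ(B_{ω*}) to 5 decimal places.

ω* = 1.92162, ρ_SOR = 0.92162

With n=76, ρ(Jacobi) = cos(π/77) = 0.99917.
1 − cos²(π/77) = sin²(π/77) ⇒ √(1−ρ_J²) = sin(π/77) = 0.040789.
ω* = 2/(1+0.040789) = 1.92162
ρ(B_{ω*}) = ω*−1 = 0.92162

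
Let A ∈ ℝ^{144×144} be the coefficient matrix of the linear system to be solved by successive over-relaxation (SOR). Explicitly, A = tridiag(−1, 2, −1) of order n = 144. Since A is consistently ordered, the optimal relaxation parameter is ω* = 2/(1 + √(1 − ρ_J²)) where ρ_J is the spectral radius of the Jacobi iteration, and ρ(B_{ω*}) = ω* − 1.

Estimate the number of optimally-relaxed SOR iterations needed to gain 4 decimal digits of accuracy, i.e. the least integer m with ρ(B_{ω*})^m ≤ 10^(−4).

[ρ_J] n=144: ρ(B_J) = cos(π/(n+1)) = cos(π/145) = 0.9997653.
√(1−ρ_J²) = |sin(π/145)| = 0.0216645
ω* = 2/(1+0.0216645) = 1.9575898
and ρ(B_{ω*}) = 1.9575898 − 1 = 0.9575898.
Need (0.9575898)^m ≤ 10^(−4): m ≥ 4·ln10/|ln 0.9575898| = 9.21034/0.0433358 = 212.534 ⇒ m = 213.

m = 213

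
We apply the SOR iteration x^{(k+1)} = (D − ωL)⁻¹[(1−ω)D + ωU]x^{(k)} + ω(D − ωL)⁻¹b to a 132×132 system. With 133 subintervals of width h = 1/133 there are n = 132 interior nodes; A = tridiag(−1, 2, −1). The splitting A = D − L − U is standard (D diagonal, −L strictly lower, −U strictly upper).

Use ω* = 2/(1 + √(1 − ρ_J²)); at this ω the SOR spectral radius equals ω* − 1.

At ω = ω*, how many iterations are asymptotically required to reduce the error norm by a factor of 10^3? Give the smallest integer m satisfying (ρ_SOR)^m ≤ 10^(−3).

n=132: λ(B_J) = 1 − λ(A)/2 = cos(kπ/133); k=1 gives ρ_J = 0.9997210.
1 − cos²(π/133) = sin²(π/133) ⇒ √(1−ρ_J²) = sin(π/133) = 0.0236188.
ω* = 2/(1+0.0236188) = 1.9538524
ρ_SOR = ω* − 1 ≈ 0.9538524.
For 3 digits: m = 3·ln10 / (−ln 0.9538524) = 6.90776/0.0472463 = 146.207; round up → m = 147.

m = 147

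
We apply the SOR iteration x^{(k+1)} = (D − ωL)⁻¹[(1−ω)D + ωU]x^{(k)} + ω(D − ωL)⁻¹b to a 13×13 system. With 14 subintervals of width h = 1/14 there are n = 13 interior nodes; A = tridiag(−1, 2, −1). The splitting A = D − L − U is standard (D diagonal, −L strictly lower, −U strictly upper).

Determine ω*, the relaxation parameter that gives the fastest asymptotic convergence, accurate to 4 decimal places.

spectrum of D⁻¹(L+U) = {cos(kπ/14) : 1≤k≤13}; ρ_J = cos(π/14) = 0.9749.
1 − cos²(π/14) = sin²(π/14) ⇒ √(1−ρ_J²) = sin(π/14) = 0.22252.
ω* = 2/(1 + 0.22252) = 2/1.22252 = 1.6360.
ρ(B_{ω*}) = ω*−1 = 0.6360

ω* = 1.6360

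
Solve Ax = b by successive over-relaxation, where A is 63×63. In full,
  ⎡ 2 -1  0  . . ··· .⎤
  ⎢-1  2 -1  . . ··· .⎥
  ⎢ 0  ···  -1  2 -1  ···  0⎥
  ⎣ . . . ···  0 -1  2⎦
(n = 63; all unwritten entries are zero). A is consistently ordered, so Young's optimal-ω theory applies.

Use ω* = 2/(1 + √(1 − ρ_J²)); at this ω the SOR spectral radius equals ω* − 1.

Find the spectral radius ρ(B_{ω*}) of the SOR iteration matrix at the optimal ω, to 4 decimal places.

ρ_SOR = 0.9065

[ρ_J] n=63: ρ(B_J) = cos(π/(n+1)) = cos(π/64) = 0.9988.
root = sin(π/64) = 0.04907  (since 1−cos² = sin²).
Young: ω* = 2/(1+√(1−ρ_J²)) = 2/(1+0.04907) = 2/1.04907 = 1.9065.
Hence ρ(B_{ω*}) = 1.9065 − 1 = 0.9065.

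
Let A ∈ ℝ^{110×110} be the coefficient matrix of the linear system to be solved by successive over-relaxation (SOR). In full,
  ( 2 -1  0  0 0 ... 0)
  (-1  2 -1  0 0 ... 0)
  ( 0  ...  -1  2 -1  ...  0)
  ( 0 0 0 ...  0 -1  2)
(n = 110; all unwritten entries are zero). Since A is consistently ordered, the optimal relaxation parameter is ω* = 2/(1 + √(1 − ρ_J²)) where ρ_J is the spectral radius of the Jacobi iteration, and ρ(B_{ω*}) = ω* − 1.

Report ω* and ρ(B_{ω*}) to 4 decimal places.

½·tridiag(1,0,1) at n=110: λ_k = cos(kπ/111); max |λ| at k=1 ⇒ ρ_J = cos(π/111) ≈ 0.9996.
√(1−ρ_J²) = |sin(π/111)| = 0.02830
Then 2/(1+√(1−ρ_J²)) = 2/(1+0.02830); ω* = 2/1.02830 = 1.9450.
ρ_SOR = ω* − 1 ≈ 0.9450.

ω* = 1.9450, ρ_SOR = 0.9450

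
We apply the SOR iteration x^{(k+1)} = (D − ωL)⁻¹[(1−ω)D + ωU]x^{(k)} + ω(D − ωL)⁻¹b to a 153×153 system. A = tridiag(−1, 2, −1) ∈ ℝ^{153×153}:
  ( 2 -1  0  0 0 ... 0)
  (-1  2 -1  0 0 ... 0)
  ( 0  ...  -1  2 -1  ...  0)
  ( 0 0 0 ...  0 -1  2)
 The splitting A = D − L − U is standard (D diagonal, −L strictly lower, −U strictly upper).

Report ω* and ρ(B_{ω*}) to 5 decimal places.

ρ_J = max_k |cos(kπ/154)| = cos(π/154) = 0.99979
root = sin(π/154) = 0.020399  (since 1−cos² = sin²).
[ω*] 2 ÷ (1 + 0.020399) = 2 ÷ 1.020399 = 1.96002.
and ρ(B_{ω*}) = 1.96002 − 1 = 0.96002.

ω* = 1.96002, ρ_SOR = 0.96002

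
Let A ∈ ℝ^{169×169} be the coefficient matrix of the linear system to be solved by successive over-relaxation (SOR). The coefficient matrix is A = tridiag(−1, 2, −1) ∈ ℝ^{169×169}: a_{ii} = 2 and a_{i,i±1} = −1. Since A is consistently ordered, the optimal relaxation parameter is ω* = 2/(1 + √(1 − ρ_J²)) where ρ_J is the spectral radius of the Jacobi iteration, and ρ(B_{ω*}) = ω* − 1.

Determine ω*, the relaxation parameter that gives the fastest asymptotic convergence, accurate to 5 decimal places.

ω* = 1.96371

B_J for the 169×169 system has eigenvalues cos(kπ/170); ρ_J = cos(π/170) = 0.99983.
√(1−ρ_J²) simplifies to sin(π/170) = 0.018479.
Then 2/(1+√(1−ρ_J²)) = 2/(1+0.018479); ω* = 2/1.018479 = 1.96371.
[ρ_SOR] ω* − 1 = 0.96371.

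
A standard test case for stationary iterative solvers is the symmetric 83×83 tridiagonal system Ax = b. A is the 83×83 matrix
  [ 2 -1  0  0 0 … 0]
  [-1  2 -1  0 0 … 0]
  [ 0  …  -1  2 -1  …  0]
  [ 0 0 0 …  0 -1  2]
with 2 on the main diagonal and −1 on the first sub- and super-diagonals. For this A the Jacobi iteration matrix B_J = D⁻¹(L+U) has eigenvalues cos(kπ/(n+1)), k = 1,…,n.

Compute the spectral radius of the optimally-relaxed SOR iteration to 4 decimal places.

[ρ_J] n=83: ρ(B_J) = cos(π/(n+1)) = cos(π/84) = 0.9993.
√(1−ρ_J²) simplifies to sin(π/84) = 0.03739.
ω* = 2/(1+0.03739) = 1.9279
and ρ(B_{ω*}) = 1.9279 − 1 = 0.9279.

ρ_SOR = 0.9279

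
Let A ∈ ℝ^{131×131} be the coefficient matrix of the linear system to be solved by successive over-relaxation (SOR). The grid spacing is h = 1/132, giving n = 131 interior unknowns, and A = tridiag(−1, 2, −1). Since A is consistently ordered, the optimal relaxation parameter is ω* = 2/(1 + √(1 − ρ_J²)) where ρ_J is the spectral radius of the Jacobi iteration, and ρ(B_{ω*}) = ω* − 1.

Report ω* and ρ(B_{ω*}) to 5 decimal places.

½·tridiag(1,0,1) at n=131: λ_k = cos(kπ/132); max |λ| at k=1 ⇒ ρ_J = cos(π/132) ≈ 0.99972.
root = sin(π/132) = 0.023798  (since 1−cos² = sin²).
ω* = 2/(1 + 0.023798) = 2/1.023798 = 1.95351.
At ω = 1.95351 every |λ(B_ω)| = ω−1, so ρ_SOR = 0.95351.

ω* = 1.95351, ρ_SOR = 0.95351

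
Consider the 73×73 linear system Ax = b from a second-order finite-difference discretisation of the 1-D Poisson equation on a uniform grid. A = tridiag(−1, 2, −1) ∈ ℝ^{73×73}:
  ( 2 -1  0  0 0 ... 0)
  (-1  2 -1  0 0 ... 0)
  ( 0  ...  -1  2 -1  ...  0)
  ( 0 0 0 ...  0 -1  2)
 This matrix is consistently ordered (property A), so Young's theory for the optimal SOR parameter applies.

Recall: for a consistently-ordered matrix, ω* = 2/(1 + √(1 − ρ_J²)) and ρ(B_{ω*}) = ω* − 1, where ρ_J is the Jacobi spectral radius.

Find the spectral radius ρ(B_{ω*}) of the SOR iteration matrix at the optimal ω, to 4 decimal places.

ρ_SOR = 0.9186

ρ_J = max_k |cos(kπ/74)| = cos(π/74) = 0.9991
1 − cos²(π/74) = sin²(π/74) ⇒ √(1−ρ_J²) = sin(π/74) = 0.04244.
ω* = 2/(1 + 0.04244) = 2/1.04244 = 1.9186.
At ω = 1.9186 every |λ(B_ω)| = ω−1, so ρ_SOR = 0.9186.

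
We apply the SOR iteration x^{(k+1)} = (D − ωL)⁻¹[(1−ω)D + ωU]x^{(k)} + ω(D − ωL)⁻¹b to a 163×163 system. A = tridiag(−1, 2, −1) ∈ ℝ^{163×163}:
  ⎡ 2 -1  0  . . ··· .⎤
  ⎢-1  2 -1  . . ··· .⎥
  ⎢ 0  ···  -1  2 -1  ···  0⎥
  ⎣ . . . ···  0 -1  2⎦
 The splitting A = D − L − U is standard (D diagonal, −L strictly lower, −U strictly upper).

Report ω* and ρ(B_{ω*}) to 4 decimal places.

B_J for the 163×163 system has eigenvalues cos(kπ/164); ρ_J = cos(π/164) = 0.9998.
1 − cos²(π/164) = sin²(π/164) ⇒ √(1−ρ_J²) = sin(π/164) = 0.01915.
ω* = 2 / (1 + 0.01915) = 2 / 1.01915 ≈ 1.9624.
ρ_SOR = ω* − 1 = 1.9624 − 1 = 0.9624.

ω* = 1.9624, ρ_SOR = 0.9624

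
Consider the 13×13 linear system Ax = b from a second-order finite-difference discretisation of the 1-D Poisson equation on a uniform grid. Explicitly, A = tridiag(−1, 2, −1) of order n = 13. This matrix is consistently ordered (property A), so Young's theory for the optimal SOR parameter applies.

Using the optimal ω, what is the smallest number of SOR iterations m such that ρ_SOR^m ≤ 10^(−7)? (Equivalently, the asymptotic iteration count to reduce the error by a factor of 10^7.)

B_J for the 13×13 system has eigenvalues cos(kπ/14); ρ_J = cos(π/14) = 0.9749279.
√(1 − cos²(π/14)) = sin(π/14) ≈ 0.2225209.
ω* = 2/(1 + 0.2225209) = 2/1.2225209 = 1.6359639.
Hence ρ(B_{ω*}) = 1.6359639 − 1 = 0.6359639.
7·ln10 = 16.1181; −ln(0.6359639) = 0.452613; m = ⌈16.1181/0.452613⌉ = ⌈35.611⌉ = 36.

m = 36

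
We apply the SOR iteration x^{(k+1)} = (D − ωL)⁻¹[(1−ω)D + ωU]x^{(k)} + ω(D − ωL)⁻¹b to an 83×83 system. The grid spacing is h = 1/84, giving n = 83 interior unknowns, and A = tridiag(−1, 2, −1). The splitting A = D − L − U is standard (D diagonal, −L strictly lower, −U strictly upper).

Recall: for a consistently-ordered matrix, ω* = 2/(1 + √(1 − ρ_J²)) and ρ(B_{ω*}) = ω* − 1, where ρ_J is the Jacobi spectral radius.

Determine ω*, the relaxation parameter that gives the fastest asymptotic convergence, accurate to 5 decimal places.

½·tridiag(1,0,1) at n=83: λ_k = cos(kπ/84); max |λ| at k=1 ⇒ ρ_J = cos(π/84) ≈ 0.99930.
1 − cos²(π/84) = sin²(π/84) ⇒ √(1−ρ_J²) = sin(π/84) = 0.037391.
So ω* = 2/1.037391 = 1.92791 (Young).
At ω = 1.92791 every |λ(B_ω)| = ω−1, so ρ_SOR = 0.92791.

ω* = 1.92791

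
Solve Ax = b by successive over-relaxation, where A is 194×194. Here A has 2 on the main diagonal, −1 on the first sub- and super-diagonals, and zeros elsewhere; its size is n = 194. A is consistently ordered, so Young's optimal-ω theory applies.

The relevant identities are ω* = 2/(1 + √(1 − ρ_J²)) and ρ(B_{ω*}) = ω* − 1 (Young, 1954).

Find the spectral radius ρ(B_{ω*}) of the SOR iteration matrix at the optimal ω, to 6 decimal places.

ρ_SOR = 0.968291

ρ_J = max_k |cos(kπ/195)| = cos(π/195) = 0.999870
1 − cos²(π/195) = sin²(π/195) ⇒ √(1−ρ_J²) = sin(π/195) = 0.0161100.
Then 2/(1+√(1−ρ_J²)) = 2/(1+0.0161100); ω* = 2/1.0161100 = 1.968291.
At ω = 1.968291 every |λ(B_ω)| = ω−1, so ρ_SOR = 0.968291.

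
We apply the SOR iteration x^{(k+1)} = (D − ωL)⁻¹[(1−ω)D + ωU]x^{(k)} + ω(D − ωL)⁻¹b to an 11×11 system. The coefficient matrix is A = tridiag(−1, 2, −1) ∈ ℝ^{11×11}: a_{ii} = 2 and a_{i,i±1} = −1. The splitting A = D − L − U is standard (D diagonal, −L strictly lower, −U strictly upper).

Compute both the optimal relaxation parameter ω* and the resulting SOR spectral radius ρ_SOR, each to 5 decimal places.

With n=11, ρ(Jacobi) = cos(π/12) = 0.96593.
√(1−ρ_J²) = |sin(π/12)| = 0.258819
Young: ω* = 2/(1+√(1−ρ_J²)) = 2/(1+0.258819) = 2/1.258819 = 1.58879.
ρ(B_{ω*}) = ω*−1 = 0.58879

ω* = 1.58879, ρ_SOR = 0.58879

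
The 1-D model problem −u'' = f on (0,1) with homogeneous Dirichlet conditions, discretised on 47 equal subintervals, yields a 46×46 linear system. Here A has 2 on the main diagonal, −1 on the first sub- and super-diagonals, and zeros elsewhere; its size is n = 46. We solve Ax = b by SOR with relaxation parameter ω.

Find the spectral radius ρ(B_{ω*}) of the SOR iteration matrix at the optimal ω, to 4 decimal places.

ρ_SOR = 0.8748

spectrum of D⁻¹(L+U) = {cos(kπ/47) : 1≤k≤46}; ρ_J = cos(π/47) = 0.9978.
√(1 − cos²(π/47)) = sin(π/47) ≈ 0.06679.
Then 2/(1+√(1−ρ_J²)) = 2/(1+0.06679); ω* = 2/1.06679 = 1.8748.
and ρ(B_{ω*}) = 1.8748 − 1 = 0.8748.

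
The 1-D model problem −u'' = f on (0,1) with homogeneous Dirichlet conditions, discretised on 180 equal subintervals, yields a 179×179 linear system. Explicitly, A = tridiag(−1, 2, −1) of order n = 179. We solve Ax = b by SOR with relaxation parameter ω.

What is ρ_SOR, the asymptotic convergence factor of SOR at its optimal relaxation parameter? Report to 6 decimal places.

ρ_SOR = 0.965694

½·tridiag(1,0,1) at n=179: λ_k = cos(kπ/180); max |λ| at k=1 ⇒ ρ_J = cos(π/180) ≈ 0.999848.
root = sin(π/180) = 0.0174524  (since 1−cos² = sin²).
Then 2/(1+√(1−ρ_J²)) = 2/(1+0.0174524); ω* = 2/1.0174524 = 1.965694.
ρ_SOR = ω* − 1 ≈ 0.965694.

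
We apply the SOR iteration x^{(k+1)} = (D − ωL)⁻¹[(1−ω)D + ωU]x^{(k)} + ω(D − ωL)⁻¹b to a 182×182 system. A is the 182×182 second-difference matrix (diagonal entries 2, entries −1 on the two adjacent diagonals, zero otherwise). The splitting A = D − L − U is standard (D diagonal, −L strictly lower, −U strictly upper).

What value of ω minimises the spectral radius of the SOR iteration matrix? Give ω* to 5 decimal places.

½·tridiag(1,0,1) at n=182: λ_k = cos(kπ/183); max |λ| at k=1 ⇒ ρ_J = cos(π/183) ≈ 0.99985.
1 − cos²(π/183) = sin²(π/183) ⇒ √(1−ρ_J²) = sin(π/183) = 0.017166.
ω* = 2/(1+0.017166) = 1.96625
[ρ_SOR] ω* − 1 = 0.96625.

ω* = 1.96625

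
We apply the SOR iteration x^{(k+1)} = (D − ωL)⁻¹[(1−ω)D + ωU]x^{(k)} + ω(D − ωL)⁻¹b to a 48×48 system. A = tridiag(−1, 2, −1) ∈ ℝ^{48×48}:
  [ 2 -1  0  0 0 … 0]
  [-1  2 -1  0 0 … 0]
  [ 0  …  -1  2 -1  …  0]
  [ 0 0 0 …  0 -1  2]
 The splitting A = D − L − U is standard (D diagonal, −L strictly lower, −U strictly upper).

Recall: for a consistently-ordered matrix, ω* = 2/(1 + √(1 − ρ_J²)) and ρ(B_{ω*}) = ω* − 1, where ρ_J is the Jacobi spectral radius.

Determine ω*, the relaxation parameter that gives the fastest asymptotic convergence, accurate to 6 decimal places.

With n=48, ρ(Jacobi) = cos(π/49) = 0.997945.
1 − cos²(π/49) = sin²(π/49) ⇒ √(1−ρ_J²) = sin(π/49) = 0.0640702.
ω* = 2/(1+0.0640702) = 1.879575
ρ_SOR = ω* − 1 ≈ 0.879575.

ω* = 1.879575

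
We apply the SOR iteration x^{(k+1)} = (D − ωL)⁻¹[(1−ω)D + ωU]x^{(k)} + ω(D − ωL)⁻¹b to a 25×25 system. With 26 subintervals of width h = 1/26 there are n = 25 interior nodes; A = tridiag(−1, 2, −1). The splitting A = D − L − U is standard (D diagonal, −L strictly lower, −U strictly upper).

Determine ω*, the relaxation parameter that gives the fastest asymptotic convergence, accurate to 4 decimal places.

B_J for the 25×25 system has eigenvalues cos(kπ/26); ρ_J = cos(π/26) = 0.9927.
1 − cos²(π/26) = sin²(π/26) ⇒ √(1−ρ_J²) = sin(π/26) = 0.12054.
ω* = 2/(1 + 0.12054) = 2/1.12054 = 1.7849.
Hence ρ(B_{ω*}) = 1.7849 − 1 = 0.7849.

ω* = 1.7849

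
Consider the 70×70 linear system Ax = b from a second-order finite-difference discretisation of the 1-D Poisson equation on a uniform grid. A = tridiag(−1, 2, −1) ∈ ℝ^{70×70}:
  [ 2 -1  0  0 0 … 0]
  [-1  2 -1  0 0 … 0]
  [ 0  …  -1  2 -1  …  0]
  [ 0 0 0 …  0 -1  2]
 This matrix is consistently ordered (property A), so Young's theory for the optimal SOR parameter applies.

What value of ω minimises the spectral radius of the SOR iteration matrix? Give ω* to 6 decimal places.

ω* = 1.915281

ρ_J = max_k |cos(kπ/71)| = cos(π/71) = 0.999021
√(1 − cos²(π/71)) = sin(π/71) ≈ 0.0442333.
Young: ω* = 2/(1+√(1−ρ_J²)) = 2/(1+0.0442333) = 2/1.0442333 = 1.915281.
ρ(B_{ω*}) = ω*−1 = 0.915281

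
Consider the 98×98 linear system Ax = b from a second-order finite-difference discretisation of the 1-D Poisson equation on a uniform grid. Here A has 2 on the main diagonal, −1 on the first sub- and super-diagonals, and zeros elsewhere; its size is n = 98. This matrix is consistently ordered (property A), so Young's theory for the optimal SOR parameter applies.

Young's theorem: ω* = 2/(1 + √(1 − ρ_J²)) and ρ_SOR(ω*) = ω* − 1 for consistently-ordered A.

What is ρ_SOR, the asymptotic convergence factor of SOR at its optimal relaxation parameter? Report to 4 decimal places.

ρ_SOR = 0.9385

spectrum of D⁻¹(L+U) = {cos(kπ/99) : 1≤k≤98}; ρ_J = cos(π/99) = 0.9995.
1 − cos²(π/99) = sin²(π/99) ⇒ √(1−ρ_J²) = sin(π/99) = 0.03173.
ω* = 2/(1 + 0.03173) = 2/1.03173 = 1.9385.
[ρ_SOR] ω* − 1 = 0.9385.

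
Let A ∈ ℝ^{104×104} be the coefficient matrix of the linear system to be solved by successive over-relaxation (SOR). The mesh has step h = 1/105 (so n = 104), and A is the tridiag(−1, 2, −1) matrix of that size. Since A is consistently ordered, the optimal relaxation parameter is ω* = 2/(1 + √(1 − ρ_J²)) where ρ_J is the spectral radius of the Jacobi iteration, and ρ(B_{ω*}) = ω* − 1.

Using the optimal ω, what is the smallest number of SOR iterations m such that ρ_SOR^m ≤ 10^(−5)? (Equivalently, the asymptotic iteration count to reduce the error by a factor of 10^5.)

m = 193

[ρ_J] n=104: ρ(B_J) = cos(π/(n+1)) = cos(π/105) = 0.9995524.
√(1−ρ_J²) = |sin(π/105)| = 0.0299155
Then 2/(1+√(1−ρ_J²)) = 2/(1+0.0299155); ω* = 2/1.0299155 = 1.9419069.
ρ_SOR = ω* − 1 ≈ 0.9419069.
m ≥ 5·ln10 / (−ln 0.9419069) = 192.366; smallest integer m = 193.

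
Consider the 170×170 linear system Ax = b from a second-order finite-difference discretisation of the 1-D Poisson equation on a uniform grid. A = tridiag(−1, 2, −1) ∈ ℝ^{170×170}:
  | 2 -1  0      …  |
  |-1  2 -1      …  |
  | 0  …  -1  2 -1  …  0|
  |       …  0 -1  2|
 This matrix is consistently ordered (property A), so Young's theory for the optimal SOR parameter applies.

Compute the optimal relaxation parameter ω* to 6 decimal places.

B_J for the 170×170 system has eigenvalues cos(kπ/171); ρ_J = cos(π/171) = 0.999831.
√(1−ρ_J²) simplifies to sin(π/171) = 0.0183709.
ω* = 2/(1 + 0.0183709) = 2/1.0183709 = 1.963921.
ρ_SOR = ω* − 1 = 1.963921 − 1 = 0.963921.

ω* = 1.963921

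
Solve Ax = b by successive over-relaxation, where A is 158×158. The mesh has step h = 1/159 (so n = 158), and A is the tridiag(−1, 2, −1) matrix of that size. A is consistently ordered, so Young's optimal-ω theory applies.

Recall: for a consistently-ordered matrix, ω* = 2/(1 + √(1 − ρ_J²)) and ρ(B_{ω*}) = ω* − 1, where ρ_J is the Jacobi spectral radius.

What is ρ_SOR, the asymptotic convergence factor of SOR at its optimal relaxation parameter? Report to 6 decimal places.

ρ_SOR = 0.961251

½·tridiag(1,0,1) at n=158: λ_k = cos(kπ/159); max |λ| at k=1 ⇒ ρ_J = cos(π/159) ≈ 0.999805.
√(1−ρ_J²) simplifies to sin(π/159) = 0.0197572.
[ω*] 2 ÷ (1 + 0.0197572) = 2 ÷ 1.0197572 = 1.961251.
ρ(B_{ω*}) = ω*−1 = 0.961251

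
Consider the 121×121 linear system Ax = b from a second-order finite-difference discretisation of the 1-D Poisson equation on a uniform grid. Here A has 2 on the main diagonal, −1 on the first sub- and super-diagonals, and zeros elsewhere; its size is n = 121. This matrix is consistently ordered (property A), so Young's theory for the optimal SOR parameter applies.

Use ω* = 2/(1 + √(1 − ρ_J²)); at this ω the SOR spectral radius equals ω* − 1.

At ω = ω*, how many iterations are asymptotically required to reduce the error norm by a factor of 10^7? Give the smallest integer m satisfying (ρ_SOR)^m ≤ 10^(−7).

With n=121, ρ(Jacobi) = cos(π/122) = 0.9996685.
√(1−ρ_J²) simplifies to sin(π/122) = 0.0257479.
So ω* = 2/1.0257479 = 1.9497968 (Young).
ρ(B_{ω*}) = ω*−1 = 0.9497968
Need (0.9497968)^m ≤ 10^(−7): m ≥ 7·ln10/|ln 0.9497968| = 16.1181/0.0515072 = 312.929 ⇒ m = 313.

m = 313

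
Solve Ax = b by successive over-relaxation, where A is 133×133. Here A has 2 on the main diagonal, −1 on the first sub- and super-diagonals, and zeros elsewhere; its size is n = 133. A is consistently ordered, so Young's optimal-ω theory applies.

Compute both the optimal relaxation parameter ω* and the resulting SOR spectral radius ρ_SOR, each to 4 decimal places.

ω* = 1.9542, ρ_SOR = 0.9542

½·tridiag(1,0,1) at n=133: λ_k = cos(kπ/134); max |λ| at k=1 ⇒ ρ_J = cos(π/134) ≈ 0.9997.
√(1−ρ_J²) simplifies to sin(π/134) = 0.02344.
ω* = 2 / (1 + 0.02344) = 2 / 1.02344 ≈ 1.9542.
ρ(B_{ω*}) = ω*−1 = 0.9542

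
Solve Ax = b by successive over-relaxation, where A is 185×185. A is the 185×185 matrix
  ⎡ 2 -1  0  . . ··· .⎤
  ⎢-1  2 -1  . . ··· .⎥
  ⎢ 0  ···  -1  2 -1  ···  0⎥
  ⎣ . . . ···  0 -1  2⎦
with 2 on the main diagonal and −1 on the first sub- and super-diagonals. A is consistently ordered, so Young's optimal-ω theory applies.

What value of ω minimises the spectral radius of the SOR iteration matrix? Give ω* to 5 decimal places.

ω* = 1.96678

B_J for the 185×185 system has eigenvalues cos(kπ/186); ρ_J = cos(π/186) = 0.99986.
√(1 − cos²(π/186)) = sin(π/186) ≈ 0.016889.
So ω* = 2/1.016889 = 1.96678 (Young).
ρ(B_{ω*}) = ω*−1 = 0.96678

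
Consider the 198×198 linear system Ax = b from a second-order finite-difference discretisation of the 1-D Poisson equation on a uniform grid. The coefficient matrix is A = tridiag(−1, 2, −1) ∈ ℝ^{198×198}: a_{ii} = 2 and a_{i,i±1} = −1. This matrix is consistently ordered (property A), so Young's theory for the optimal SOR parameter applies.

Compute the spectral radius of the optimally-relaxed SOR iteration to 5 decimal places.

spectrum of D⁻¹(L+U) = {cos(kπ/199) : 1≤k≤198}; ρ_J = cos(π/199) = 0.99988.
√(1 − cos²(π/199)) = sin(π/199) ≈ 0.015786.
Then 2/(1+√(1−ρ_J²)) = 2/(1+0.015786); ω* = 2/1.015786 = 1.96892.
ρ_SOR = ω* − 1 = 1.96892 − 1 = 0.96892.

ρ_SOR = 0.96892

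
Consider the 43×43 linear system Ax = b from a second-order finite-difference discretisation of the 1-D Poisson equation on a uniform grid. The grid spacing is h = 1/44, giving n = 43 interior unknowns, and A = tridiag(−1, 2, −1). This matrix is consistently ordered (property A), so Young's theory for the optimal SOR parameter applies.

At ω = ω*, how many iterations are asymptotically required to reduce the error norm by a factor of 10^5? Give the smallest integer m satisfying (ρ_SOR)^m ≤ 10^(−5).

m = 81

ρ_J = max_k |cos(kπ/44)| = cos(π/44) = 0.9974521
root = sin(π/44) = 0.0713392  (since 1−cos² = sin²).
ω* = 2/(1 + 0.0713392) = 2/1.0713392 = 1.8668224.
At ω = 1.8668224 every |λ(B_ω)| = ω−1, so ρ_SOR = 0.8668224.
For 5 digits: m = 5·ln10 / (−ln 0.8668224) = 11.5129/0.142921 = 80.554; round up → m = 81.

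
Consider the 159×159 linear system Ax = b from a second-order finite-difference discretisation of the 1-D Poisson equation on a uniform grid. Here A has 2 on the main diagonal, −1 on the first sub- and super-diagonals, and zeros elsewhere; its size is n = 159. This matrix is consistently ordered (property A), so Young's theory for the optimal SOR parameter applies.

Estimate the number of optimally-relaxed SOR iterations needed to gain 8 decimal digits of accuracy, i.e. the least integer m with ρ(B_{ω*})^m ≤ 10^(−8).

B_J for the 159×159 system has eigenvalues cos(kπ/160); ρ_J = cos(π/160) = 0.9998072.
√(1−ρ_J²) = |sin(π/160)| = 0.0196337
So ω* = 2/1.0196337 = 1.9614887 (Young).
ρ_SOR = ω* − 1 ≈ 0.9614887.
For 8 digits: m = 8·ln10 / (−ln 0.9614887) = 18.4207/0.0392725 = 469.048; round up → m = 470.

m = 470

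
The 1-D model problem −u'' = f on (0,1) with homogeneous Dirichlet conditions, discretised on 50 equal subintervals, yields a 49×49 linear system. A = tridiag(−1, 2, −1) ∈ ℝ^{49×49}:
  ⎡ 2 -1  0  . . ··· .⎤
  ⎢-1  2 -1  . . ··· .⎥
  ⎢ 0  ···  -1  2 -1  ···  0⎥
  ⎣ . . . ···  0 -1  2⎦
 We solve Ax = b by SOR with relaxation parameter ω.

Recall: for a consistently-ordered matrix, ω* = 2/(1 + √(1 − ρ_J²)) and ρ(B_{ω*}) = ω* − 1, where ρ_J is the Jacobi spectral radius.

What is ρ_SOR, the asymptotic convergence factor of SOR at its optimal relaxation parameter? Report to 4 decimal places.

B_J for the 49×49 system has eigenvalues cos(kπ/50); ρ_J = cos(π/50) = 0.9980.
root = sin(π/50) = 0.06279  (since 1−cos² = sin²).
ω* = 2/(1+0.06279) = 1.8818
Hence ρ(B_{ω*}) = 1.8818 − 1 = 0.8818.

ρ_SOR = 0.8818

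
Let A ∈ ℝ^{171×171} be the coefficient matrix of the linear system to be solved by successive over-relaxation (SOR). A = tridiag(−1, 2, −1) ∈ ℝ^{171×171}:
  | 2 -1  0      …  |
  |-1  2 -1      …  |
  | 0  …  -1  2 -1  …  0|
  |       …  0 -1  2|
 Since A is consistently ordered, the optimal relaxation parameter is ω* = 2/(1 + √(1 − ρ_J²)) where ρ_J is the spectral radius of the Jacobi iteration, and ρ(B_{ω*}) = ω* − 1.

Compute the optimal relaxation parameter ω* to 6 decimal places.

[ρ_J] n=171: ρ(B_J) = cos(π/(n+1)) = cos(π/172) = 0.999833.
root = sin(π/172) = 0.0182641  (since 1−cos² = sin²).
Then 2/(1+√(1−ρ_J²)) = 2/(1+0.0182641); ω* = 2/1.0182641 = 1.964127.
and ρ(B_{ω*}) = 1.964127 − 1 = 0.964127.

ω* = 1.964127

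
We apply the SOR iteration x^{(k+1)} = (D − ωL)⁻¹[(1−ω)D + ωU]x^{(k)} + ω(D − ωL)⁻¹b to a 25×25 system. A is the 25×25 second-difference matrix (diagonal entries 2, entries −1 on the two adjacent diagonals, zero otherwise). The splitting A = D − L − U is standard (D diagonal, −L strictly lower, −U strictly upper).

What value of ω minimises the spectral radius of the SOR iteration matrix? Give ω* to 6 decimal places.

B_J for the 25×25 system has eigenvalues cos(kπ/26); ρ_J = cos(π/26) = 0.992709.
√(1−ρ_J²) = |sin(π/26)| = 0.1205367
So ω* = 2/1.1205367 = 1.784859 (Young).
Hence ρ(B_{ω*}) = 1.784859 − 1 = 0.784859.

ω* = 1.784859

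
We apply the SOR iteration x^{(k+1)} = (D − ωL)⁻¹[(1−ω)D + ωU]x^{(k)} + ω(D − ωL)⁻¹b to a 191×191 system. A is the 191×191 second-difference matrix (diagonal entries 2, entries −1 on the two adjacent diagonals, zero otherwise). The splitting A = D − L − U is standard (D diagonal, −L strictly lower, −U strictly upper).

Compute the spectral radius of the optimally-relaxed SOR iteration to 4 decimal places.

n=191: λ(B_J) = 1 − λ(A)/2 = cos(kπ/192); k=1 gives ρ_J = 0.9999.
√(1−ρ_J²) = |sin(π/192)| = 0.01636
ω* = 2/(1 + 0.01636) = 2/1.01636 = 1.9678.
ρ(B_{ω*}) = ω*−1 = 0.9678

ρ_SOR = 0.9678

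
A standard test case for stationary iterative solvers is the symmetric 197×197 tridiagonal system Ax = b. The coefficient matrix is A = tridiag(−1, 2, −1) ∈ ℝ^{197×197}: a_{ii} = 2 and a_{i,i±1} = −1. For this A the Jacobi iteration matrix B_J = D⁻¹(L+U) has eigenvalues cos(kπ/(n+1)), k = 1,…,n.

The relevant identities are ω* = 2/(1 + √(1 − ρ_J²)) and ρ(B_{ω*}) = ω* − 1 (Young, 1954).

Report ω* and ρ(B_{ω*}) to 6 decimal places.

ρ_J = max_k |cos(kπ/198)| = cos(π/198) = 0.999874
1 − cos²(π/198) = sin²(π/198) ⇒ √(1−ρ_J²) = sin(π/198) = 0.0158660.
[ω*] 2 ÷ (1 + 0.0158660) = 2 ÷ 1.0158660 = 1.968764.
At ω = 1.968764 every |λ(B_ω)| = ω−1, so ρ_SOR = 0.968764.

ω* = 1.968764, ρ_SOR = 0.968764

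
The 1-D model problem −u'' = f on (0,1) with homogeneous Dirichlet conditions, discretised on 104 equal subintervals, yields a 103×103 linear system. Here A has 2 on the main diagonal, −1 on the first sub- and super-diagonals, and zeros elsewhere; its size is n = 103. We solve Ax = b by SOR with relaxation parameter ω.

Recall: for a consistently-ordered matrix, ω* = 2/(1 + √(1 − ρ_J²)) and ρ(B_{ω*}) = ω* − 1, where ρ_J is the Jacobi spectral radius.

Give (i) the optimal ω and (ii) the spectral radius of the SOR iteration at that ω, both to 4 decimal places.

ω* = 1.9414, ρ_SOR = 0.9414

[ρ_J] n=103: ρ(B_J) = cos(π/(n+1)) = cos(π/104) = 0.9995.
√(1 − cos²(π/104)) = sin(π/104) ≈ 0.03020.
ω* = 2/(1+0.03020) = 1.9414
[ρ_SOR] ω* − 1 = 0.9414.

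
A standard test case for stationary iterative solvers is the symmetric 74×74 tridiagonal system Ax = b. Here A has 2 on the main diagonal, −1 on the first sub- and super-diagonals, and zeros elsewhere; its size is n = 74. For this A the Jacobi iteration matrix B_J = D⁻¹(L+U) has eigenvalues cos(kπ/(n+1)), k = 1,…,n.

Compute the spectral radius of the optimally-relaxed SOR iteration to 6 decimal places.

ρ_SOR = 0.919615

[ρ_J] n=74: ρ(B_J) = cos(π/(n+1)) = cos(π/75) = 0.999123.
√(1−ρ_J²) = |sin(π/75)| = 0.0418757
[ω*] 2 ÷ (1 + 0.0418757) = 2 ÷ 1.0418757 = 1.919615.
ρ(B_{ω*}) = ω*−1 = 0.919615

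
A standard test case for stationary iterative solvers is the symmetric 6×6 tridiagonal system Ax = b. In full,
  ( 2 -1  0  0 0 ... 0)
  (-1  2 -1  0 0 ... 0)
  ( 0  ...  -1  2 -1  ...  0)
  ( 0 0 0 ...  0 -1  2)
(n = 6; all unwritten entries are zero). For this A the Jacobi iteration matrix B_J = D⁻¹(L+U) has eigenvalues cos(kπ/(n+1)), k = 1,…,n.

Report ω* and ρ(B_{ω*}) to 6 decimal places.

ω* = 1.394813, ρ_SOR = 0.394813

[ρ_J] n=6: ρ(B_J) = cos(π/(n+1)) = cos(π/7) = 0.900969.
√(1−ρ_J²) = |sin(π/7)| = 0.4338837
ω* = 2/(1 + 0.4338837) = 2/1.4338837 = 1.394813.
[ρ_SOR] ω* − 1 = 0.394813.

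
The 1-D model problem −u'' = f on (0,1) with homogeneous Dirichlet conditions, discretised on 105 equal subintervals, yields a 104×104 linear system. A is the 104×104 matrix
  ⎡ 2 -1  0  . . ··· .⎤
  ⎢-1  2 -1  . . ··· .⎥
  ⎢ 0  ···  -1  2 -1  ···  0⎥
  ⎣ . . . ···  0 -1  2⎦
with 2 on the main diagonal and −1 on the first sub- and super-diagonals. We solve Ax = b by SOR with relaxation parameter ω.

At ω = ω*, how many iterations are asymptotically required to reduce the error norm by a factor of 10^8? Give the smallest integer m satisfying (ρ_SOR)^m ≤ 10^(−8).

With n=104, ρ(Jacobi) = cos(π/105) = 0.9995524.
1 − cos²(π/105) = sin²(π/105) ⇒ √(1−ρ_J²) = sin(π/105) = 0.0299155.
[ω*] 2 ÷ (1 + 0.0299155) = 2 ÷ 1.0299155 = 1.9419069.
At ω = 1.9419069 every |λ(B_ω)| = ω−1, so ρ_SOR = 0.9419069.
8·ln10 = 18.4207; −ln(0.9419069) = 0.0598488; m = ⌈18.4207/0.0598488⌉ = ⌈307.787⌉ = 308.

m = 308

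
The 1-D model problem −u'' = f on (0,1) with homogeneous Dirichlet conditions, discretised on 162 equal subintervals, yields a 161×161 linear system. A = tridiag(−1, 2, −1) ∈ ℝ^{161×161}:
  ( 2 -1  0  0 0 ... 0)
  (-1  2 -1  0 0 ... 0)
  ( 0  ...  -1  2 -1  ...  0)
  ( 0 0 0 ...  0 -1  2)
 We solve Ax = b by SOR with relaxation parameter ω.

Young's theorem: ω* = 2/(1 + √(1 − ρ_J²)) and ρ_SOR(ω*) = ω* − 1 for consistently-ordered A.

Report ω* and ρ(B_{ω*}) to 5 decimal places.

½·tridiag(1,0,1) at n=161: λ_k = cos(kπ/162); max |λ| at k=1 ⇒ ρ_J = cos(π/162) ≈ 0.99981.
√(1 − cos²(π/162)) = sin(π/162) ≈ 0.019391.
ω* = 2 / (1 + 0.019391) = 2 / 1.019391 ≈ 1.96196.
ρ_SOR = ω* − 1 ≈ 0.96196.

ω* = 1.96196, ρ_SOR = 0.96196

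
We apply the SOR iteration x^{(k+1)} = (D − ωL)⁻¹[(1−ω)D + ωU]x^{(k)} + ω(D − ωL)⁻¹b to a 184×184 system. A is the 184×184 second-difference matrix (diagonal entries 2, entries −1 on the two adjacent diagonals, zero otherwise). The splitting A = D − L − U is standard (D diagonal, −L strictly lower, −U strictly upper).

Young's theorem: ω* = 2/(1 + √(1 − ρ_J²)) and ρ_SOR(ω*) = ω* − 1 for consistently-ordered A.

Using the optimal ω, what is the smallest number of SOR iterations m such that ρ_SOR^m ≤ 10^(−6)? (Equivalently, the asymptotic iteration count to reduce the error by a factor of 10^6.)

m = 407

n=184: λ(B_J) = 1 − λ(A)/2 = cos(kπ/185); k=1 gives ρ_J = 0.9998558.
√(1−ρ_J²) simplifies to sin(π/185) = 0.0169808.
ω* = 2 / (1 + 0.0169808) = 2 / 1.0169808 ≈ 1.9666055.
Hence ρ(B_{ω*}) = 1.9666055 − 1 = 0.9666055.
Need (0.9666055)^m ≤ 10^(−6): m ≥ 6·ln10/|ln 0.9666055| = 13.8155/0.0339648 = 406.759 ⇒ m = 407.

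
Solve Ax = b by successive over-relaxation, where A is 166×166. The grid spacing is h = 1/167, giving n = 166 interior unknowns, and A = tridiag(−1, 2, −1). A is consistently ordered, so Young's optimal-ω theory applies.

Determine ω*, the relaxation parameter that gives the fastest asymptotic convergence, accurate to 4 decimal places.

ω* = 1.9631

spectrum of D⁻¹(L+U) = {cos(kπ/167) : 1≤k≤166}; ρ_J = cos(π/167) = 0.9998.
√(1−ρ_J²) simplifies to sin(π/167) = 0.01881.
ω* = 2/(1+0.01881) = 1.9631
ρ_SOR = ω* − 1 = 1.9631 − 1 = 0.9631.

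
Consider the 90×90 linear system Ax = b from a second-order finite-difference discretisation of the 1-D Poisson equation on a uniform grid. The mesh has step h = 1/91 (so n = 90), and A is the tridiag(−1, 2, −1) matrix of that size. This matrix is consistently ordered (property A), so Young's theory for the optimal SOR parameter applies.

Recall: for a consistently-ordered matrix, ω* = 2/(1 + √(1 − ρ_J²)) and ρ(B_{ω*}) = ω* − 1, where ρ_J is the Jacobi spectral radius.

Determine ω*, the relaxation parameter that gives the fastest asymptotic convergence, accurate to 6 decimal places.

ω* = 1.933271

spectrum of D⁻¹(L+U) = {cos(kπ/91) : 1≤k≤90}; ρ_J = cos(π/91) = 0.999404.
√(1 − cos²(π/91)) = sin(π/91) ≈ 0.0345161.
Then 2/(1+√(1−ρ_J²)) = 2/(1+0.0345161); ω* = 2/1.0345161 = 1.933271.
ρ_SOR = ω* − 1 = 1.933271 − 1 = 0.933271.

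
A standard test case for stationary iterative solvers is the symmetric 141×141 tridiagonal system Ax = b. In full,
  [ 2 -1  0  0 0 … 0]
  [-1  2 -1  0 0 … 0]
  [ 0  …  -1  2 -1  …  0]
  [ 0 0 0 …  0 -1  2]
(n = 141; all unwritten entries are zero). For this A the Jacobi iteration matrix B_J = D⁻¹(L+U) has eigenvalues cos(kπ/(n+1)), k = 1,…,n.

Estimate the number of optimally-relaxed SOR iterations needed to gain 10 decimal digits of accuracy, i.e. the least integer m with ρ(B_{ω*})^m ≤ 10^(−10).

½·tridiag(1,0,1) at n=141: λ_k = cos(kπ/142); max |λ| at k=1 ⇒ ρ_J = cos(π/142) ≈ 0.9997553.
√(1−ρ_J²) simplifies to sin(π/142) = 0.0221221.
[ω*] 2 ÷ (1 + 0.0221221) = 2 ÷ 1.0221221 = 1.9567134.
At ω = 1.9567134 every |λ(B_ω)| = ω−1, so ρ_SOR = 0.9567134.
m ≥ 10·ln10 / (−ln 0.9567134) = 520.343; smallest integer m = 521.

m = 521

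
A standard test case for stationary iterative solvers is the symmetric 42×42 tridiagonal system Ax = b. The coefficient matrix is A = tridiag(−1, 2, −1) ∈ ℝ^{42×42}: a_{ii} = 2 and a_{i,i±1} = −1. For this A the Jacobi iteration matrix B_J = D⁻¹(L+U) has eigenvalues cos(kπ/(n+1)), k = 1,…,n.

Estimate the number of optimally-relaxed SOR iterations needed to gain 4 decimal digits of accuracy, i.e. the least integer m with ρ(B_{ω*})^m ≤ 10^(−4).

B_J for the 42×42 system has eigenvalues cos(kπ/43); ρ_J = cos(π/43) = 0.9973323.
√(1−ρ_J²) = |sin(π/43)| = 0.0729953
ω* = 2/(1+0.0729953) = 1.8639411
ρ_SOR = ω* − 1 ≈ 0.8639411.
m ≥ 4·ln10 / (−ln 0.8639411) = 62.976; smallest integer m = 63.

m = 63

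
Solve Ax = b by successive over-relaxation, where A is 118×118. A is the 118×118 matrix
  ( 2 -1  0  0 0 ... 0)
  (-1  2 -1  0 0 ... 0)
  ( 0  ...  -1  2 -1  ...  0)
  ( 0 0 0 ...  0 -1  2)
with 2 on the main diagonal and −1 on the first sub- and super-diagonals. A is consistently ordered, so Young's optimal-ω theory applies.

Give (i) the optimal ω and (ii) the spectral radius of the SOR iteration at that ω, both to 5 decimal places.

ω* = 1.94856, ρ_SOR = 0.94856

spectrum of D⁻¹(L+U) = {cos(kπ/119) : 1≤k≤118}; ρ_J = cos(π/119) = 0.99965.
√(1−ρ_J²) simplifies to sin(π/119) = 0.026397.
ω* = 2/(1+0.026397) = 1.94856
and ρ(B_{ω*}) = 1.94856 − 1 = 0.94856.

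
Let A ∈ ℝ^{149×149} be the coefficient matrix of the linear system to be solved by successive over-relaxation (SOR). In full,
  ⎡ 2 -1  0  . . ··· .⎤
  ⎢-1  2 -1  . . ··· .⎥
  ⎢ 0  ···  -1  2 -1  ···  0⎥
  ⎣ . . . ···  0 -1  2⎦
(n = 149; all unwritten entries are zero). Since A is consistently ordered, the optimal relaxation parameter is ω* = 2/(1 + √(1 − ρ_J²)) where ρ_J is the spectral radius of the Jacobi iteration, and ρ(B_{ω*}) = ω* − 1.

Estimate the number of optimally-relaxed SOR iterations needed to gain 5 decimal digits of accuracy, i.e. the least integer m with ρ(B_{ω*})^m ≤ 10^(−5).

m = 275

½·tridiag(1,0,1) at n=149: λ_k = cos(kπ/150); max |λ| at k=1 ⇒ ρ_J = cos(π/150) ≈ 0.9997807.
√(1−ρ_J²) = |sin(π/150)| = 0.0209424
Then 2/(1+√(1−ρ_J²)) = 2/(1+0.0209424); ω* = 2/1.0209424 = 1.9589744.
ρ_SOR = ω* − 1 = 1.9589744 − 1 = 0.9589744.
ρ_SOR^m ≤ 10^(−5) ⇔ m ≥ 5·ln10/(−ln 0.9589744) = 11.5129/0.0418909 = 274.831; m = ⌈274.831⌉ = 275.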